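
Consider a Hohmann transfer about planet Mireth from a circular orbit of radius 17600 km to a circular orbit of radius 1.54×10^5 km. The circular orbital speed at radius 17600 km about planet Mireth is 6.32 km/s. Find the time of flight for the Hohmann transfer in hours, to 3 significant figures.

t = 26.2 hours

From the circular-orbit relation v² = μ/r at r = 17600 km: μ = v²r = (6.32)² × 17600 = 7.02986×10^5 km³/s².
Transfer-ellipse semi-major axis a_t = (r₁ + r₂)/2 = (17600 + 1.540×10^5)/2 = 85800 km.
Transfer time t = π√(a_t³/μ) = π√((85800)³ / 7.02986×10^5) = 94170 s.
Converting: 94170 s ÷ 3600 s/hour = 26.2 hours.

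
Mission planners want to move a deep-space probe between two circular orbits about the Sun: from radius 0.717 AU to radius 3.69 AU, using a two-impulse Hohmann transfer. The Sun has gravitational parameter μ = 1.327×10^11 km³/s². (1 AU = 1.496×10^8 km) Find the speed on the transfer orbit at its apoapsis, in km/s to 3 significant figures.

In km: r₁ = 0.717 × 1.496×10^8 = 1.072632×10^8 km; r₂ = 3.69 × 1.496×10^8 = 5.52024×10^8 km.
Transfer-ellipse semi-major axis a_t = (r₁ + r₂)/2 = (1.072632×10^8 + 5.52024×10^8)/2 = 3.296436×10^8 km.
The apoapsis of the transfer ellipse is at r = 5.52024×10^8 km.
Vis-viva: v = √[μ(2/r − 1/a_t)] = √[1.327×10^11 × (2/5.52024×10^8 − 1/3.296436×10^8)] = 8.844 km/s.

v = 8.84 km/s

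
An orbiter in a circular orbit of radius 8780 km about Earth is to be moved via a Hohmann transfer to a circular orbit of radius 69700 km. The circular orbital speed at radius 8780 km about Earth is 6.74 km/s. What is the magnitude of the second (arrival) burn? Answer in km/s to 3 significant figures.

From the circular-orbit relation v² = μ/r at r = 8780 km: μ = v²r = (6.74)² × 8780 = 3.98854×10^5 km³/s².
Transfer-ellipse semi-major axis a_t = (r₁ + r₂)/2 = (8780 + 69700)/2 = 39240 km.
Circular speed at r = 69700 km: v_c = √(μ/r) = 2.3922 km/s.
Vis-viva on the transfer ellipse at r = 69700 km gives v_t = √[μ(2/r − 1/a_t)] = 1.1315 km/s.
Δv₂ = |v_t − v_c| = |1.1315 − 2.3922| = 1.261 km/s.

Δv₂ = 1.26 km/s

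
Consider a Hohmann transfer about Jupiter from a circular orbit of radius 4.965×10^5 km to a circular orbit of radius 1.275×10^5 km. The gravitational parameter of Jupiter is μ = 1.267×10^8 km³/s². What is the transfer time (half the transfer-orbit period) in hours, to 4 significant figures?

t = 13.51 hours

Semi-major axis of the transfer orbit: a_t = (4.965×10^5 + 1.275×10^5)/2 = 3.120×10^5 km.
Half the transfer-orbit period gives t = π√(a_t³/μ) = 48640 s.
Converting: 48640 s ÷ 3600 s/hour = 13.51 hours.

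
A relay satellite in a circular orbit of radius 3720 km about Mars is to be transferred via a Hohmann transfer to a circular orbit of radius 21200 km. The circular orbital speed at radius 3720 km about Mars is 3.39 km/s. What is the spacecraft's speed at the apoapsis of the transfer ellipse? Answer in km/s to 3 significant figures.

v = 0.776 km/s

From the circular-orbit relation v² = μ/r at r = 3720 km: μ = v²r = (3.39)² × 3720 = 42750.6 km³/s².
Transfer-ellipse semi-major axis a_t = (r₁ + r₂)/2 = (3720 + 21200)/2 = 12460 km.
At apoapsis, r = 21200 km.
From the vis-viva equation, v = √[μ(2/r − 1/a_t)] = 0.7759 km/s.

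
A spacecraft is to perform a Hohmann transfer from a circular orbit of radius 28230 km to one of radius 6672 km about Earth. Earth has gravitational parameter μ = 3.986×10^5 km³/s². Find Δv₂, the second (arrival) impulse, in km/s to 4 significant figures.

Δv₂ = 2.101 km/s

Semi-major axis of the transfer orbit: a_t = (28230 + 6672)/2 = 17451 km.
On the circular orbit at r = 6672 km, v_c = √(μ/r) = 7.7293 km/s.
Transfer-orbit speed at the same r (vis-viva, a = a_t): v_t = √[μ(2/r − 1/a_t)] = 9.8307 km/s.
Δv₂ = |v_t − v_c| = |9.8307 − 7.7293| = 2.101 km/s.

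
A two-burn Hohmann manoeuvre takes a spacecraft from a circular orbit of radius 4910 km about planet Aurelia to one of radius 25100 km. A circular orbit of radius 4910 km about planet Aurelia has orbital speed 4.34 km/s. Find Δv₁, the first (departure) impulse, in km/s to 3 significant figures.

Δv₁ = 1.27 km/s

From the circular-orbit relation v² = μ/r at r = 4910 km: μ = v²r = (4.34)² × 4910 = 92482.8 km³/s².
Transfer-ellipse semi-major axis a_t = (r₁ + r₂)/2 = (4910 + 25100)/2 = 15005 km.
On the circular orbit at r = 4910 km, v_c = √(μ/r) = 4.340 km/s.
Vis-viva on the transfer ellipse at r = 4910 km gives v_t = √[μ(2/r − 1/a_t)] = 5.613 km/s.
Δv₁ = |v_t − v_c| = |5.613 − 4.340| = 1.273 km/s.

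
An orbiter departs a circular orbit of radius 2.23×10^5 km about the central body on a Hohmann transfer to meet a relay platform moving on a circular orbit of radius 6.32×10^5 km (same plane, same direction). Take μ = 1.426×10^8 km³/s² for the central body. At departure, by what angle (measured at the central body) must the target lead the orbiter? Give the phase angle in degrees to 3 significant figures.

φ = 79.9°

Semi-major axis of the transfer orbit: a_t = (2.230×10^5 + 6.320×10^5)/2 = 4.275×10^5 km.
Transfer time t = π√(a_t³/μ) = 73535.0 s.
Target angular speed ω₂ = √(μ/r₂³) = 2.37675×10^-5 rad/s.
Angle swept by the target during transfer: ω₂·t = 1.7477 rad = 100.1°.
Arrival is 180° from departure on the ellipse, so φ = 180° − 100.1° = 79.9°.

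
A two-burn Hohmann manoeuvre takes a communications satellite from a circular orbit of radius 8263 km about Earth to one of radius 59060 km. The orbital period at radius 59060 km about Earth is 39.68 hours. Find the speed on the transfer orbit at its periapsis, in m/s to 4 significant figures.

v = 9199 m/s

From Kepler's third law T² = 4π²r³/μ at r = 59060 km, T = 39.68 hours = 39.68 × 3600 s = 1.42848×10^5 s: μ = 4π²r³/T² = 3.98558×10^5 km³/s².
Semi-major axis of the transfer orbit: a_t = (8263 + 59060)/2 = 33661.5 km.
At periapsis, r = 8263 km.
From the vis-viva equation, v = √[μ(2/r − 1/a_t)] = 9.199 km/s.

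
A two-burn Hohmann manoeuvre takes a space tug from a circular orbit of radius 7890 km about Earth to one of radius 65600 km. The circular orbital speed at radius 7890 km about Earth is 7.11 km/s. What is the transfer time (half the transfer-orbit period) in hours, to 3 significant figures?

t = 9.73 hours

From the circular-orbit relation v² = μ/r at r = 7890 km: μ = v²r = (7.11)² × 7890 = 3.98856×10^5 km³/s².
Transfer-ellipse semi-major axis a_t = (r₁ + r₂)/2 = (7890 + 65600)/2 = 36745 km.
Half the transfer-orbit period gives t = π√(a_t³/μ) = 35040 s.
Converting: 35040 s ÷ 3600 s/hour = 9.73 hours.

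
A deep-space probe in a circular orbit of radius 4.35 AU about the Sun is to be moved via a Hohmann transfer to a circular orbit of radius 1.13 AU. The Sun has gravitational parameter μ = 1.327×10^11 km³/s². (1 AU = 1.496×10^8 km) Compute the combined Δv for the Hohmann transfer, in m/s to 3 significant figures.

Δv = 12400 m/s

In km: r₁ = 4.35 × 1.496×10^8 = 6.5076×10^8 km; r₂ = 1.13 × 1.496×10^8 = 1.69048×10^8 km.
The Hohmann ellipse has a_t = (r₁ + r₂)/2 = 4.09904×10^8 km.
Circular speed at r₁: v₁ = √(μ/r₁) = √(1.327×10^11/6.5076×10^8) = 14.2799 km/s.
Transfer-orbit speed at r₁ (vis-viva): v_a = √[μ(2/r₁ − 1/a_t)] = 9.17041 km/s.
First burn Δv₁ = |v_a − v₁| = 5.109 km/s.
Circular speed at r₂: v₂ = √(μ/r₂) = 28.018 km/s.
Transfer-orbit speed at r₂: v_p = √[μ(2/r₂ − 1/a_t)] = 35.302 km/s.
Second burn Δv₂ = |v₂ − v_p| = 7.284 km/s.
Total Δv = Δv₁ + Δv₂ = 12.39 km/s.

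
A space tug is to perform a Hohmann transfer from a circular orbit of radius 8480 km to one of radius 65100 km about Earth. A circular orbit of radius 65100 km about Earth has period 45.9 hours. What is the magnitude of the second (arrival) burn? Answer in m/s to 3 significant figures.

Δv₂ = 1290 m/s

From Kepler's third law T² = 4π²r³/μ at r = 65100 km, T = 45.9 hours = 45.9 × 3600 s = 1.6524×10^5 s: μ = 4π²r³/T² = 3.98908×10^5 km³/s².
Semi-major axis of the transfer orbit: a_t = (8480 + 65100)/2 = 36790 km.
On the circular orbit at r = 65100 km, v_c = √(μ/r) = 2.475 km/s.
Transfer-orbit speed at the same r (vis-viva, a = a_t): v_t = √[μ(2/r − 1/a_t)] = 1.188 km/s.
Δv₂ = |v_t − v_c| = |1.188 − 2.475| = 1.287 km/s.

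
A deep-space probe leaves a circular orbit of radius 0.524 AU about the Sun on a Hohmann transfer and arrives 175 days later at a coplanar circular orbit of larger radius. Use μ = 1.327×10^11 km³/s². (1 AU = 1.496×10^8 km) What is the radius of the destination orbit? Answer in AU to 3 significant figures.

In km: r₁ = 0.524 × 1.496×10^8 = 7.83904×10^7 km.
Transfer time t = 175 days = 1.512×10^7 s, and t = π√(a_t³/μ).
So a_t = (μ t²/π²)^(1/3) = (1.327×10^11 × (1.512×10^7)² / π²)^(1/3) = 1.4540×10^8 km.
Since a_t = (r₁ + r₂)/2, r₂ = 2a_t − r₁ = 2×1.4540×10^8 − 7.83904×10^7 = 2.124096×10^8 km.
In AU: r₂ = 2.124096×10^8 / 1.496×10^8 = 1.42 AU.

r₂ = 1.42 AU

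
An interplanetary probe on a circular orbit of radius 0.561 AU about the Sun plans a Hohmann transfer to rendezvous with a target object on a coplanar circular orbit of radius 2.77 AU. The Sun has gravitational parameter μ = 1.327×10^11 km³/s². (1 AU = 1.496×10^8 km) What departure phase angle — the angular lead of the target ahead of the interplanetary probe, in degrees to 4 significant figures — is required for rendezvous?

φ = 96.08°

In km: r₁ = 0.561 × 1.496×10^8 = 8.39256×10^7 km; r₂ = 2.77 × 1.496×10^8 = 4.14392×10^8 km.
The Hohmann ellipse has a_t = (r₁ + r₂)/2 = 2.491588×10^8 km.
Transfer time t = π√(a_t³/μ) = 3.392×10^7 s.
Target angular speed ω₂ = √(μ/r₂³) = 4.318×10^-8 rad/s.
Angle swept by the target during transfer: ω₂·t = 1.4647 rad = 83.92°.
Arrival is 180° from departure on the ellipse, so φ = 180° − 83.92° = 96.08°.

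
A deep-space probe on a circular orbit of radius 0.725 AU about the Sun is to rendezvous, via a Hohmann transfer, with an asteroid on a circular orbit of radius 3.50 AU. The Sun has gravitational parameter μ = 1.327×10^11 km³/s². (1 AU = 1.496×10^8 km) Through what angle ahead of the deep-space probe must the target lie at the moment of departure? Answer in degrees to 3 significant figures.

In km: r₁ = 0.725 × 1.496×10^8 = 1.0846×10^8 km; r₂ = 3.50 × 1.496×10^8 = 5.236×10^8 km.
Transfer-ellipse semi-major axis a_t = (r₁ + r₂)/2 = (1.0846×10^8 + 5.236×10^8)/2 = 3.1603×10^8 km.
The half-period of the transfer ellipse is t = π√(a_t³/μ) = 4.845×10^7 s.
Target angular speed ω₂ = √(μ/r₂³) = 3.040×10^-8 rad/s.
Angle swept by the target during transfer: ω₂·t = 1.473 rad = 84.40°.
The deep-space probe traverses 180° on the transfer ellipse, so the target must lead by 180° − 84.40° = 95.6°.

φ = 95.6°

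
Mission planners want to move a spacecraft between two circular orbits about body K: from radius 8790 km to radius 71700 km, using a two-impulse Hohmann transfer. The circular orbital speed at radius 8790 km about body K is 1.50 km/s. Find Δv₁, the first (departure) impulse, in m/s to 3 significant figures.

Δv₁ = 502 m/s

From the circular-orbit relation v² = μ/r at r = 8790 km: μ = v²r = (1.50)² × 8790 = 19777.5 km³/s².
Semi-major axis of the transfer orbit: a_t = (8790 + 71700)/2 = 40245 km.
Circular speed at r = 8790 km: v_c = √(μ/r) = 1.5000 km/s.
Transfer-orbit speed at the same r (vis-viva, a = a_t): v_t = √[μ(2/r − 1/a_t)] = 2.0021 km/s.
Δv₁ = |v_t − v_c| = |2.0021 − 1.5000| = 0.5021 km/s.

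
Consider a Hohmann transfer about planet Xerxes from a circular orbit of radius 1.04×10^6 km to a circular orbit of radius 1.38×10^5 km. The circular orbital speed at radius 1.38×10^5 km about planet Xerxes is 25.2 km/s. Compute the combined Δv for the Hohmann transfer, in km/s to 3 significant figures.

From the circular-orbit relation v² = μ/r at r = 1.38×10^5 km: μ = v²r = (25.2)² × 1.38×10^5 = 8.76355×10^7 km³/s².
Semi-major axis of the transfer orbit: a_t = (1.040×10^6 + 1.380×10^5)/2 = 5.890×10^5 km.
At r₁ the circular-orbit speed is v₁ = √(μ/r₁) = 9.1796 km/s.
On the transfer ellipse at r₁, vis-viva gives v_a = √[μ(2/r₁ − 1/a_t)] = 4.4433 km/s.
First burn Δv₁ = |v_a − v₁| = 4.736 km/s.
Circular speed at r₂: v₂ = √(μ/r₂) = 25.200 km/s.
Transfer-orbit speed at r₂: v_p = √[μ(2/r₂ − 1/a_t)] = 33.486 km/s.
Second burn Δv₂ = |v₂ − v_p| = 8.286 km/s.
Δv = Δv₁ + Δv₂ = 4.736 + 8.286 = 13.02 km/s.

Δv = 13.0 km/s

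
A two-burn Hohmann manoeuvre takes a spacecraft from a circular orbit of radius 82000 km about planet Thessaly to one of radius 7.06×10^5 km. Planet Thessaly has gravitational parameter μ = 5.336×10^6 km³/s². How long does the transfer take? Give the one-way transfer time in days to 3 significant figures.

t = 3.89 days

Transfer-ellipse semi-major axis a_t = (r₁ + r₂)/2 = (82000 + 7.060×10^5)/2 = 3.940×10^5 km.
Transfer time t = π√(a_t³/μ) = π√((3.940×10^5)³ / 5.336×10^6) = 3.363×10^5 s.
Converting: 3.363×10^5 s ÷ 86400 s/day = 3.89 days.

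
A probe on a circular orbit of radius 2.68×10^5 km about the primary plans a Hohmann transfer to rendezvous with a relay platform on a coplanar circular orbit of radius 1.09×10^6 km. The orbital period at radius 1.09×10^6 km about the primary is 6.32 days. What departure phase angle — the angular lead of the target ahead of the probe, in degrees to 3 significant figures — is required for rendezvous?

φ = 91.5°

From Kepler's third law T² = 4π²r³/μ at r = 1.09×10^6 km, T = 6.32 days = 6.32 × 86400 s = 5.46048×10^5 s: μ = 4π²r³/T² = 1.71466×10^8 km³/s².
Semi-major axis of the transfer orbit: a_t = (2.680×10^5 + 1.090×10^6)/2 = 6.790×10^5 km.
Transfer time t = π√(a_t³/μ) = 1.342×10^5 s.
The target's mean motion on its circular orbit is ω₂ = √(μ/r₂³) = 1.151×10^-5 rad/s.
Angle swept by the target during transfer: ω₂·t = 1.5446 rad = 88.50°.
Arrival is 180° from departure on the ellipse, so φ = 180° − 88.50° = 91.5°.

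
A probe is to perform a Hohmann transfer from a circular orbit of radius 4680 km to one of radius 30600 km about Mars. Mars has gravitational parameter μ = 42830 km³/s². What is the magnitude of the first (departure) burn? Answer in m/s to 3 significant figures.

The Hohmann ellipse has a_t = (r₁ + r₂)/2 = 17640 km.
On the circular orbit at r = 4680 km, v_c = √(μ/r) = 3.0252 km/s.
Vis-viva on the transfer ellipse at r = 4680 km gives v_t = √[μ(2/r − 1/a_t)] = 3.9844 km/s.
Δv₁ = |v_t − v_c| = |3.9844 − 3.0252| = 0.9592 km/s.

Δv₁ = 959 m/s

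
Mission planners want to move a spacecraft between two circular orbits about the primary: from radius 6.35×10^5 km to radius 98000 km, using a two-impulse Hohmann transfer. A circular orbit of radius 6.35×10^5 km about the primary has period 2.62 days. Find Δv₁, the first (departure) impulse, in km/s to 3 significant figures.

From Kepler's third law T² = 4π²r³/μ at r = 6.35×10^5 km, T = 2.62 days = 2.62 × 86400 s = 2.26368×10^5 s: μ = 4π²r³/T² = 1.97265×10^8 km³/s².
The Hohmann ellipse has a_t = (r₁ + r₂)/2 = 3.665×10^5 km.
On the circular orbit at r = 6.350×10^5 km, v_c = √(μ/r) = 17.625 km/s.
Vis-viva on the transfer ellipse at r = 6.350×10^5 km gives v_t = √[μ(2/r − 1/a_t)] = 9.1141 km/s.
Δv₁ = |v_t − v_c| = |9.1141 − 17.625| = 8.511 km/s.

Δv₁ = 8.51 km/s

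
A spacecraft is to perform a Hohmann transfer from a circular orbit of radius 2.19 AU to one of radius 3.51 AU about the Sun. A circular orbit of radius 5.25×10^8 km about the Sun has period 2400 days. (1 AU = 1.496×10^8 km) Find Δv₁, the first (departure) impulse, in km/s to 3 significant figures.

From Kepler's third law T² = 4π²r³/μ at r = 5.25×10^8 km, T = 2400 days = 2400 × 86400 s = 2.0736×10^8 s: μ = 4π²r³/T² = 1.32858×10^11 km³/s².
In km: r₁ = 2.19 × 1.496×10^8 = 3.27624×10^8 km; r₂ = 3.51 × 1.496×10^8 = 5.25096×10^8 km.
The Hohmann ellipse has a_t = (r₁ + r₂)/2 = 4.2636×10^8 km.
Circular speed at r = 3.27624×10^8 km: v_c = √(μ/r) = 20.14 km/s.
Vis-viva on the transfer ellipse at r = 3.27624×10^8 km gives v_t = √[μ(2/r − 1/a_t)] = 22.35 km/s.
Δv₁ = |v_t − v_c| = |22.35 − 20.14| = 2.210 km/s.

Δv₁ = 2.21 km/s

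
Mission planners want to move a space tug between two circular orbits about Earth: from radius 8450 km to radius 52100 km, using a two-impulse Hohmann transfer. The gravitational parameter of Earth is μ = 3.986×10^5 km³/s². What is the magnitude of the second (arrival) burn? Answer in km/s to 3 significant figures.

Δv₂ = 1.30 km/s

Transfer-ellipse semi-major axis a_t = (r₁ + r₂)/2 = (8450 + 52100)/2 = 30275 km.
Circular speed at r = 52100 km: v_c = √(μ/r) = 2.766 km/s.
Vis-viva on the transfer ellipse at r = 52100 km gives v_t = √[μ(2/r − 1/a_t)] = 1.461 km/s.
Δv₂ = |v_t − v_c| = |1.461 − 2.766| = 1.305 km/s.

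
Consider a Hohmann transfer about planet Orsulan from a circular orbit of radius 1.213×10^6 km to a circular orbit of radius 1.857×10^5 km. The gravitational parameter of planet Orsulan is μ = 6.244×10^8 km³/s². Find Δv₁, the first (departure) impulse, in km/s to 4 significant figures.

Δv₁ = 11.00 km/s

Transfer-ellipse semi-major axis a_t = (r₁ + r₂)/2 = (1.213×10^6 + 1.857×10^5)/2 = 6.9935×10^5 km.
On the circular orbit at r = 1.213×10^6 km, v_c = √(μ/r) = 22.69 km/s.
Vis-viva on the transfer ellipse at r = 1.213×10^6 km gives v_t = √[μ(2/r − 1/a_t)] = 11.69 km/s.
Δv₁ = |v_t − v_c| = |11.69 − 22.69| = 11.00 km/s.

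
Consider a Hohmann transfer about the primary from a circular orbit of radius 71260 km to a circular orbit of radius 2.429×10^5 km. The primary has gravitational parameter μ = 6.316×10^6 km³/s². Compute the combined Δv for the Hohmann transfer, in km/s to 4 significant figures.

Transfer-ellipse semi-major axis a_t = (r₁ + r₂)/2 = (71260 + 2.429×10^5)/2 = 1.5708×10^5 km.
Circular speed at r₁: v₁ = √(μ/r₁) = √(6.316×10^6/71260) = 9.414519 km/s.
Transfer-orbit speed at r₁ (vis-viva equation): v_p = √[μ(2/r₁ − 1/a_t)] = 11.70716 km/s.
First burn Δv₁ = |v_p − v₁| = 2.2926 km/s.
At r₂, v₂ = √(μ/r₂) = 5.09926 km/s.
Transfer-orbit speed at r₂: v_a = √[μ(2/r₂ − 1/a_t)] = 3.43455 km/s.
Second burn Δv₂ = |v₂ − v_a| = 1.6647 km/s.
Total Δv = Δv₁ + Δv₂ = 3.957 km/s.

Δv = 3.957 km/s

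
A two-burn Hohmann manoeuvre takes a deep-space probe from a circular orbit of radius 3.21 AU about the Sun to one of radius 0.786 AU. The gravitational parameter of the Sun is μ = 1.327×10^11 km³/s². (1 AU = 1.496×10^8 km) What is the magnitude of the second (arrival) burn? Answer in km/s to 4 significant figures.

Δv₂ = 8.987 km/s

In km: r₁ = 3.21 × 1.496×10^8 = 4.80216×10^8 km; r₂ = 0.786 × 1.496×10^8 = 1.175856×10^8 km.
The Hohmann ellipse has a_t = (r₁ + r₂)/2 = 2.989008×10^8 km.
On the circular orbit at r = 1.175856×10^8 km, v_c = √(μ/r) = 33.594 km/s.
Transfer-orbit speed at the same r (vis-viva, a = a_t): v_t = √[μ(2/r − 1/a_t)] = 42.581 km/s.
Δv₂ = |v_t − v_c| = |42.581 − 33.594| = 8.987 km/s.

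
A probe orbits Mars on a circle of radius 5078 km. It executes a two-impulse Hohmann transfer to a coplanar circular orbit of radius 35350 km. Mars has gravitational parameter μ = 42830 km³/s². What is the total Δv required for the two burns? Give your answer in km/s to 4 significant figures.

The Hohmann ellipse has a_t = (r₁ + r₂)/2 = 20214 km.
Circular speed at r₁: v₁ = √(μ/r₁) = √(42830/5078) = 2.9042 km/s.
On the transfer ellipse at r₁, v² = μ(2/r − 1/a) gives v_p = √[μ(2/r₁ − 1/a_t)] = 3.8406 km/s.
First burn Δv₁ = |v_p − v₁| = 0.9364 km/s.
Circular speed at r₂: v₂ = √(μ/r₂) = 1.1007 km/s.
Transfer-orbit speed at r₂: v_a = √[μ(2/r₂ − 1/a_t)] = 0.55170 km/s.
Second burn Δv₂ = |v₂ − v_a| = 0.5490 km/s.
Total Δv = Δv₁ + Δv₂ = 1.485 km/s.

Δv = 1.485 km/s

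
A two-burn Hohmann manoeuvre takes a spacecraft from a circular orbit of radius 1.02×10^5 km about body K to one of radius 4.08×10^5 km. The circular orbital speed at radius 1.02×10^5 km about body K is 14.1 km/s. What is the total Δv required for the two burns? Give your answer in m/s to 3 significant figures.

From the circular-orbit relation v² = μ/r at r = 1.02×10^5 km: μ = v²r = (14.1)² × 1.02×10^5 = 2.02786×10^7 km³/s².
Transfer-ellipse semi-major axis a_t = (r₁ + r₂)/2 = (1.020×10^5 + 4.080×10^5)/2 = 2.550×10^5 km.
Circular speed at r₁: v₁ = √(μ/r₁) = √(2.02786×10^7/1.020×10^5) = 14.100 km/s.
On the transfer ellipse at r₁, v² = μ(2/r − 1/a) gives v_p = √[μ(2/r₁ − 1/a_t)] = 17.835 km/s.
First burn Δv₁ = |v_p − v₁| = 3.735 km/s.
Circular speed at r₂: v₂ = √(μ/r₂) = 7.050 km/s.
Transfer-orbit speed at r₂: v_a = √[μ(2/r₂ − 1/a_t)] = 4.459 km/s.
Second burn Δv₂ = |v₂ − v_a| = 2.591 km/s.
Δv = Δv₁ + Δv₂ = 3.735 + 2.591 = 6.326 km/s.

Δv = 6330 m/s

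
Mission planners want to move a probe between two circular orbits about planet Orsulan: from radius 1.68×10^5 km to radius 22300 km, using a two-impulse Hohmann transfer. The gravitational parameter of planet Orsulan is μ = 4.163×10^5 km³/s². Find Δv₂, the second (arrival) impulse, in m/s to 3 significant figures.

Transfer-ellipse semi-major axis a_t = (r₁ + r₂)/2 = (1.680×10^5 + 22300)/2 = 95150 km.
Circular speed at r = 22300 km: v_c = √(μ/r) = 4.32067 km/s.
Transfer-orbit speed at the same r (vis-viva, a = a_t): v_t = √[μ(2/r − 1/a_t)] = 5.74118 km/s.
Δv₂ = |v_t − v_c| = |5.74118 − 4.32067| = 1.421 km/s.

Δv₂ = 1420 m/s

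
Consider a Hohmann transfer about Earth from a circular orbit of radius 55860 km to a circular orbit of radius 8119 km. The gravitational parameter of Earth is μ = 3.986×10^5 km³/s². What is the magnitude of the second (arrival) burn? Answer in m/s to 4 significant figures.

Δv₂ = 2252 m/s

Semi-major axis of the transfer orbit: a_t = (55860 + 8119)/2 = 31989.5 km.
Circular speed at r = 8119 km: v_c = √(μ/r) = 7.007 km/s.
Vis-viva on the transfer ellipse at r = 8119 km gives v_t = √[μ(2/r − 1/a_t)] = 9.259 km/s.
Δv₂ = |v_t − v_c| = |9.259 − 7.007| = 2.252 km/s.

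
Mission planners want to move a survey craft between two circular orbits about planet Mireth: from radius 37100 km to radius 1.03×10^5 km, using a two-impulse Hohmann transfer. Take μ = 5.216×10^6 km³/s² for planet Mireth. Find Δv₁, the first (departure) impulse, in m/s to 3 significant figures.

Δv₁ = 2520 m/s

The Hohmann ellipse has a_t = (r₁ + r₂)/2 = 70050 km.
On the circular orbit at r = 37100 km, v_c = √(μ/r) = 11.857 km/s.
Vis-viva on the transfer ellipse at r = 37100 km gives v_t = √[μ(2/r − 1/a_t)] = 14.378 km/s.
Δv₁ = |v_t − v_c| = |14.378 − 11.857| = 2.521 km/s.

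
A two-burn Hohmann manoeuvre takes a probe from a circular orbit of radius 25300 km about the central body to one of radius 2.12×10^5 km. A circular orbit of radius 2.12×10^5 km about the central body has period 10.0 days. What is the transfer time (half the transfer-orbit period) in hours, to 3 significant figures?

From Kepler's third law T² = 4π²r³/μ at r = 2.12×10^5 km, T = 10.0 days = 10.0 × 86400 s = 8.640×10^5 s: μ = 4π²r³/T² = 5.03895×10^5 km³/s².
Transfer-ellipse semi-major axis a_t = (r₁ + r₂)/2 = (25300 + 2.120×10^5)/2 = 1.1865×10^5 km.
Half the transfer-orbit period gives t = π√(a_t³/μ) = 1.8088×10^5 s.
Converting: 1.8088×10^5 s ÷ 3600 s/hour = 50.2 hours.

t = 50.2 hours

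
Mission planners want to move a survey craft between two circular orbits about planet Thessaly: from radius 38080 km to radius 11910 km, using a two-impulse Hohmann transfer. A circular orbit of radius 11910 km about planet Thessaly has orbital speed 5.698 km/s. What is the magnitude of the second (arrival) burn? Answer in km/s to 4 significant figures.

Δv₂ = 1.335 km/s

From the circular-orbit relation v² = μ/r at r = 11910 km: μ = v²r = (5.698)² × 11910 = 3.86684×10^5 km³/s².
Semi-major axis of the transfer orbit: a_t = (38080 + 11910)/2 = 24995 km.
Circular speed at r = 11910 km: v_c = √(μ/r) = 5.698 km/s.
Vis-viva on the transfer ellipse at r = 11910 km gives v_t = √[μ(2/r − 1/a_t)] = 7.033 km/s.
Δv₂ = |v_t − v_c| = |7.033 − 5.698| = 1.335 km/s.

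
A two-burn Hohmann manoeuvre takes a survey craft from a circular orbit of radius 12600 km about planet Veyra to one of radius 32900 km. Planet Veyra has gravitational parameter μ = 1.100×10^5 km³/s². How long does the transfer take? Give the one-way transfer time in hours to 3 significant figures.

t = 9.03 hours

Transfer-ellipse semi-major axis a_t = (r₁ + r₂)/2 = (12600 + 32900)/2 = 22750 km.
Half the transfer-orbit period gives t = π√(a_t³/μ) = 32500 s.
Converting: 32500 s ÷ 3600 s/hour = 9.03 hours.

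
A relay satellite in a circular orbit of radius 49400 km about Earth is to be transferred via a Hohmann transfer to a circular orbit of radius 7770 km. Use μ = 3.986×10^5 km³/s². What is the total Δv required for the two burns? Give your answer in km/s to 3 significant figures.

Δv = 3.61 km/s

The Hohmann ellipse has a_t = (r₁ + r₂)/2 = 28585 km.
At r₁ the circular-orbit speed is v₁ = √(μ/r₁) = 2.841 km/s.
Transfer-orbit speed at r₁ (vis-viva): v_a = √[μ(2/r₁ − 1/a_t)] = 1.481 km/s.
First burn Δv₁ = |v_a − v₁| = 1.360 km/s.
At r₂, v₂ = √(μ/r₂) = 7.1624 km/s.
Transfer-orbit speed at r₂: v_p = √[μ(2/r₂ − 1/a_t)] = 9.4157 km/s.
Second burn Δv₂ = |v₂ − v_p| = 2.253 km/s.
Total Δv = Δv₁ + Δv₂ = 3.613 km/s.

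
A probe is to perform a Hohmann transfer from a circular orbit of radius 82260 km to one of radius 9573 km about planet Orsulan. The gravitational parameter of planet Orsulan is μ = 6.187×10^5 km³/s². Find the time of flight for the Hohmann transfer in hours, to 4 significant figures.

t = 10.92 hours

The Hohmann ellipse has a_t = (r₁ + r₂)/2 = 45916.5 km.
Transfer time t = π√(a_t³/μ) = π√((45916.5)³ / 6.187×10^5) = 39300 s.
Converting: 39300 s ÷ 3600 s/hour = 10.92 hours.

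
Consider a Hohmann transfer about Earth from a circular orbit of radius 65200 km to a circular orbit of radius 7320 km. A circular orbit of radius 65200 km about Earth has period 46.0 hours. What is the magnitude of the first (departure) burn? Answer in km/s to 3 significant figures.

Δv₁ = 1.36 km/s

From Kepler's third law T² = 4π²r³/μ at r = 65200 km, T = 46.0 hours = 46.0 × 3600 s = 1.656×10^5 s: μ = 4π²r³/T² = 3.99008×10^5 km³/s².
Semi-major axis of the transfer orbit: a_t = (65200 + 7320)/2 = 36260 km.
Circular speed at r = 65200 km: v_c = √(μ/r) = 2.4738 km/s.
Transfer-orbit speed at the same r (vis-viva, a = a_t): v_t = √[μ(2/r − 1/a_t)] = 1.1115 km/s.
Δv₁ = |v_t − v_c| = |1.1115 − 2.4738| = 1.362 km/s.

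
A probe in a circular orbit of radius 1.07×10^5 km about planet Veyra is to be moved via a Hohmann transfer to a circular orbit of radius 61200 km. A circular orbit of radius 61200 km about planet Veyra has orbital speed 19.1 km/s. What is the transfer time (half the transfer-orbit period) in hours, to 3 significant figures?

From the circular-orbit relation v² = μ/r at r = 61200 km: μ = v²r = (19.1)² × 61200 = 2.23264×10^7 km³/s².
Transfer-ellipse semi-major axis a_t = (r₁ + r₂)/2 = (1.070×10^5 + 61200)/2 = 84100 km.
Half the transfer-orbit period gives t = π√(a_t³/μ) = 16216 s.
Converting: 16216 s ÷ 3600 s/hour = 4.50 hours.

t = 4.50 hours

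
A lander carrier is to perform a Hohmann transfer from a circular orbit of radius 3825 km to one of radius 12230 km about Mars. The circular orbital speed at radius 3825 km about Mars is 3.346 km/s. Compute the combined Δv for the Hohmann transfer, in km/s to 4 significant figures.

Δv = 1.364 km/s

From the circular-orbit relation v² = μ/r at r = 3825 km: μ = v²r = (3.346)² × 3825 = 42823.6 km³/s².
Semi-major axis of the transfer orbit: a_t = (3825 + 12230)/2 = 8027.5 km.
At r₁ the circular-orbit speed is v₁ = √(μ/r₁) = 3.346 km/s.
On the transfer ellipse at r₁, v² = μ(2/r − 1/a) gives v_p = √[μ(2/r₁ − 1/a_t)] = 4.130 km/s.
First burn Δv₁ = |v_p − v₁| = 0.7840 km/s.
At r₂, v₂ = √(μ/r₂) = 1.87124 km/s.
Transfer-orbit speed at r₂: v_a = √[μ(2/r₂ − 1/a_t)] = 1.29168 km/s.
Second burn Δv₂ = |v₂ − v_a| = 0.5796 km/s.
Δv = Δv₁ + Δv₂ = 0.7840 + 0.5796 = 1.364 km/s.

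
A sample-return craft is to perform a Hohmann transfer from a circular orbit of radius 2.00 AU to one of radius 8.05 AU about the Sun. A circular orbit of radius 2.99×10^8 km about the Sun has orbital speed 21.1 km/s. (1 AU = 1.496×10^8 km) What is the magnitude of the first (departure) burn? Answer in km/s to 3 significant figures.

From the circular-orbit relation v² = μ/r at r = 2.99×10^8 km: μ = v²r = (21.1)² × 2.99×10^8 = 1.33118×10^11 km³/s².
In km: r₁ = 2.00 × 1.496×10^8 = 2.992×10^8 km; r₂ = 8.05 × 1.496×10^8 = 1.20428×10^9 km.
Transfer-ellipse semi-major axis a_t = (r₁ + r₂)/2 = (2.992×10^8 + 1.20428×10^9)/2 = 7.5174×10^8 km.
Circular speed at r = 2.992×10^8 km: v_c = √(μ/r) = 21.093 km/s.
Vis-viva on the transfer ellipse at r = 2.992×10^8 km gives v_t = √[μ(2/r − 1/a_t)] = 26.697 km/s.
Δv₁ = |v_t − v_c| = |26.697 − 21.093| = 5.604 km/s.

Δv₁ = 5.60 km/s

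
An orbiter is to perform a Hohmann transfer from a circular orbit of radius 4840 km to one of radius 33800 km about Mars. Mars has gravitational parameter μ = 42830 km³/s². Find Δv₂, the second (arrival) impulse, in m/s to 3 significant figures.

Δv₂ = 562 m/s

The Hohmann ellipse has a_t = (r₁ + r₂)/2 = 19320 km.
On the circular orbit at r = 33800 km, v_c = √(μ/r) = 1.1257 km/s.
Vis-viva on the transfer ellipse at r = 33800 km gives v_t = √[μ(2/r − 1/a_t)] = 0.56342 km/s.
Δv₂ = |v_t − v_c| = |0.56342 − 1.1257| = 0.5623 km/s.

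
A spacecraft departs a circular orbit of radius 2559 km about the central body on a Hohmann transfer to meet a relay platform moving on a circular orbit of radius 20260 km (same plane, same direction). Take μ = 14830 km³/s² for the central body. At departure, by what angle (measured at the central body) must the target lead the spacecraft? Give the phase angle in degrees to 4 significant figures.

The Hohmann ellipse has a_t = (r₁ + r₂)/2 = 11409.5 km.
Transfer time t = π√(a_t³/μ) = 31440 s.
The target's mean motion on its circular orbit is ω₂ = √(μ/r₂³) = 4.223×10^-5 rad/s.
Angle swept by the target during transfer: ω₂·t = 1.3277 rad = 76.07°.
The spacecraft traverses 180° on the transfer ellipse, so the target must lead by 180° − 76.07° = 103.9°.

φ = 103.9°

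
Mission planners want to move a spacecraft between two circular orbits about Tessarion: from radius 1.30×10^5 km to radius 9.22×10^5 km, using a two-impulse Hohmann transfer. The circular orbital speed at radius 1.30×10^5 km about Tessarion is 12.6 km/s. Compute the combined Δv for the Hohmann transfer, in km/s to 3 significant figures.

From the circular-orbit relation v² = μ/r at r = 1.30×10^5 km: μ = v²r = (12.6)² × 1.30×10^5 = 2.06388×10^7 km³/s².
The Hohmann ellipse has a_t = (r₁ + r₂)/2 = 5.260×10^5 km.
At r₁ the circular-orbit speed is v₁ = √(μ/r₁) = 12.600 km/s.
On the transfer ellipse at r₁, v² = μ(2/r − 1/a) gives v_p = √[μ(2/r₁ − 1/a_t)] = 16.682 km/s.
First burn Δv₁ = |v_p − v₁| = 4.082 km/s.
At r₂, v₂ = √(μ/r₂) = 4.731 km/s.
Transfer-orbit speed at r₂: v_a = √[μ(2/r₂ − 1/a_t)] = 2.352 km/s.
Second burn Δv₂ = |v₂ − v_a| = 2.379 km/s.
Total Δv = Δv₁ + Δv₂ = 6.461 km/s.

Δv = 6.46 km/s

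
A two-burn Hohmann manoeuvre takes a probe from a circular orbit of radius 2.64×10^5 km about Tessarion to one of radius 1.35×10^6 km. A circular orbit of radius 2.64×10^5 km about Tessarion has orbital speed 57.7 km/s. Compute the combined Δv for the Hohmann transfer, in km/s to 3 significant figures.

Δv = 27.9 km/s

From the circular-orbit relation v² = μ/r at r = 2.64×10^5 km: μ = v²r = (57.7)² × 2.64×10^5 = 8.78933×10^8 km³/s².
The Hohmann ellipse has a_t = (r₁ + r₂)/2 = 8.070×10^5 km.
Circular speed at r₁: v₁ = √(μ/r₁) = √(8.78933×10^8/2.640×10^5) = 57.70 km/s.
Transfer-orbit speed at r₁ (vis-viva equation): v_p = √[μ(2/r₁ − 1/a_t)] = 74.63 km/s.
First burn Δv₁ = |v_p − v₁| = 16.93 km/s.
At r₂, v₂ = √(μ/r₂) = 25.516 km/s.
Transfer-orbit speed at r₂: v_a = √[μ(2/r₂ − 1/a_t)] = 14.594 km/s.
Second burn Δv₂ = |v₂ − v_a| = 10.92 km/s.
Total Δv = Δv₁ + Δv₂ = 27.85 km/s.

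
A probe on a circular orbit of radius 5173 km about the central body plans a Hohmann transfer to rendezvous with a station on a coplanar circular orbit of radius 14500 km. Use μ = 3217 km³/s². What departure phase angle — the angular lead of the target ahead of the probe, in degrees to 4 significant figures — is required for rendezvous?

φ = 79.43°

Transfer-ellipse semi-major axis a_t = (r₁ + r₂)/2 = (5173 + 14500)/2 = 9836.5 km.
Transfer time t = π√(a_t³/μ) = 54036 s.
The target's mean motion on its circular orbit is ω₂ = √(μ/r₂³) = 3.2484×10^-5 rad/s.
Angle swept by the target during transfer: ω₂·t = 1.7553 rad = 100.57°.
Arrival is 180° from departure on the ellipse, so φ = 180° − 100.57° = 79.43°.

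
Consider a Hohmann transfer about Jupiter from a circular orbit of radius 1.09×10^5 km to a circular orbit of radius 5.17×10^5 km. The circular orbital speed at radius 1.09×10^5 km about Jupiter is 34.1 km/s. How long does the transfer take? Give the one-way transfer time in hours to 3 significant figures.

From the circular-orbit relation v² = μ/r at r = 1.09×10^5 km: μ = v²r = (34.1)² × 1.09×10^5 = 1.26746×10^8 km³/s².
The Hohmann ellipse has a_t = (r₁ + r₂)/2 = 3.130×10^5 km.
By Kepler's third law the transfer-orbit period is T = 2π√(a_t³/μ), so t = T/2 = 48870 s.
Converting: 48870 s ÷ 3600 s/hour = 13.6 hours.

t = 13.6 hours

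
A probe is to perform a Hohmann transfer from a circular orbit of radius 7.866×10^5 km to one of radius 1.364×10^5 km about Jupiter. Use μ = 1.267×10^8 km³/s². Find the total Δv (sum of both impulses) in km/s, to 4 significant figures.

Δv = 15.10 km/s

The Hohmann ellipse has a_t = (r₁ + r₂)/2 = 4.615×10^5 km.
Circular speed at r₁: v₁ = √(μ/r₁) = √(1.267×10^8/7.866×10^5) = 12.6915 km/s.
Transfer-orbit speed at r₁ (vis-viva): v_a = √[μ(2/r₁ − 1/a_t)] = 6.89974 km/s.
First burn Δv₁ = |v_a − v₁| = 5.792 km/s.
At r₂, v₂ = √(μ/r₂) = 30.478 km/s.
Transfer-orbit speed at r₂: v_p = √[μ(2/r₂ − 1/a_t)] = 39.790 km/s.
Second burn Δv₂ = |v₂ − v_p| = 9.312 km/s.
Total Δv = Δv₁ + Δv₂ = 15.10 km/s.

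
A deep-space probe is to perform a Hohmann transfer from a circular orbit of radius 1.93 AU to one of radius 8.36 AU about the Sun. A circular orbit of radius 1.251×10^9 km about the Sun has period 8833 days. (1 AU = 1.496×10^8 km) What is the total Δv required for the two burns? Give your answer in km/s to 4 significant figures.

Δv = 9.881 km/s

From Kepler's third law T² = 4π²r³/μ at r = 1.251×10^9 km, T = 8833 days = 8833 × 86400 s = 7.631712×10^8 s: μ = 4π²r³/T² = 1.32705×10^11 km³/s².
In km: r₁ = 1.93 × 1.496×10^8 = 2.88728×10^8 km; r₂ = 8.36 × 1.496×10^8 = 1.250656×10^9 km.
The Hohmann ellipse has a_t = (r₁ + r₂)/2 = 7.69692×10^8 km.
At r₁ the circular-orbit speed is v₁ = √(μ/r₁) = 21.439 km/s.
Transfer-orbit speed at r₁ (vis-viva): v_p = √[μ(2/r₁ − 1/a_t)] = 27.328 km/s.
First burn Δv₁ = |v_p − v₁| = 5.889 km/s.
At r₂, v₂ = √(μ/r₂) = 10.301 km/s.
Transfer-orbit speed at r₂: v_a = √[μ(2/r₂ − 1/a_t)] = 6.3090 km/s.
Second burn Δv₂ = |v₂ − v_a| = 3.992 km/s.
Total Δv = Δv₁ + Δv₂ = 9.881 km/s.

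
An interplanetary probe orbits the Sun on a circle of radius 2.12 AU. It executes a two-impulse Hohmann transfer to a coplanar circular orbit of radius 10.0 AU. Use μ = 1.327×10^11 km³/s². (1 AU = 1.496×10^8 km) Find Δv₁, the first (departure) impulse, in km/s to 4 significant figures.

In km: r₁ = 2.12 × 1.496×10^8 = 3.17152×10^8 km; r₂ = 10.0 × 1.496×10^8 = 1.496×10^9 km.
The Hohmann ellipse has a_t = (r₁ + r₂)/2 = 9.06576×10^8 km.
On the circular orbit at r = 3.17152×10^8 km, v_c = √(μ/r) = 20.455 km/s.
Transfer-orbit speed at the same r (vis-viva, a = a_t): v_t = √[μ(2/r − 1/a_t)] = 26.276 km/s.
Δv₁ = |v_t − v_c| = |26.276 − 20.455| = 5.821 km/s.

Δv₁ = 5.821 km/s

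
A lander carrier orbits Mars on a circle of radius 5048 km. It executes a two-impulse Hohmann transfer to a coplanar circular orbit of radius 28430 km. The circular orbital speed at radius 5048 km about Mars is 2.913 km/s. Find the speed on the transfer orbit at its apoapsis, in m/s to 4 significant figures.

v = 674.1 m/s

From the circular-orbit relation v² = μ/r at r = 5048 km: μ = v²r = (2.913)² × 5048 = 42835.2 km³/s².
The Hohmann ellipse has a_t = (r₁ + r₂)/2 = 16739 km.
The apoapsis of the transfer ellipse is at r = 28430 km.
Vis-viva: v = √[μ(2/r − 1/a_t)] = √[42835.2 × (2/28430 − 1/16739)] = 0.6741 km/s.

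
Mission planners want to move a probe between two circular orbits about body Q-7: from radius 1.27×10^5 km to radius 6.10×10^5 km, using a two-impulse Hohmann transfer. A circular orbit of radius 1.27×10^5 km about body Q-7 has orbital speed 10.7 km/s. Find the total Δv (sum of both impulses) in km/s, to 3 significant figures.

From the circular-orbit relation v² = μ/r at r = 1.27×10^5 km: μ = v²r = (10.7)² × 1.27×10^5 = 1.45402×10^7 km³/s².
The Hohmann ellipse has a_t = (r₁ + r₂)/2 = 3.685×10^5 km.
Circular speed at r₁: v₁ = √(μ/r₁) = √(1.45402×10^7/1.270×10^5) = 10.700 km/s.
Transfer-orbit speed at r₁ (vis-viva): v_p = √[μ(2/r₁ − 1/a_t)] = 13.767 km/s.
First burn Δv₁ = |v_p − v₁| = 3.067 km/s.
At r₂, v₂ = √(μ/r₂) = 4.882 km/s.
Transfer-orbit speed at r₂: v_a = √[μ(2/r₂ − 1/a_t)] = 2.866 km/s.
Second burn Δv₂ = |v₂ − v_a| = 2.016 km/s.
Total Δv = Δv₁ + Δv₂ = 5.083 km/s.

Δv = 5.08 km/s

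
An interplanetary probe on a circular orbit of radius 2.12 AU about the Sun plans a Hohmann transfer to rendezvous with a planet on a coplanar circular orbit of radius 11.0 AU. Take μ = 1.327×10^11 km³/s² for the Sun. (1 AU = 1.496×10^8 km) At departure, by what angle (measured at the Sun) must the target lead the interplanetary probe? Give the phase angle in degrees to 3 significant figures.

φ = 97.1°

In km: r₁ = 2.12 × 1.496×10^8 = 3.17152×10^8 km; r₂ = 11.0 × 1.496×10^8 = 1.6456×10^9 km.
The Hohmann ellipse has a_t = (r₁ + r₂)/2 = 9.81376×10^8 km.
Transfer time t = π√(a_t³/μ) = 2.6514×10^8 s.
The target's mean motion on its circular orbit is ω₂ = √(μ/r₂³) = 5.4569×10^-9 rad/s.
Angle swept by the target during transfer: ω₂·t = 1.4468 rad = 82.90°.
The interplanetary probe traverses 180° on the transfer ellipse, so the target must lead by 180° − 82.90° = 97.1°.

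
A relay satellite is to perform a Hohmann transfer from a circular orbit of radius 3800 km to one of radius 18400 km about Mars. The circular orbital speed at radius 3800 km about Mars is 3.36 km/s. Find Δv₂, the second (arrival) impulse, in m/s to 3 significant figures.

From the circular-orbit relation v² = μ/r at r = 3800 km: μ = v²r = (3.36)² × 3800 = 42900.5 km³/s².
Semi-major axis of the transfer orbit: a_t = (3800 + 18400)/2 = 11100 km.
Circular speed at r = 18400 km: v_c = √(μ/r) = 1.5269 km/s.
Vis-viva on the transfer ellipse at r = 18400 km gives v_t = √[μ(2/r − 1/a_t)] = 0.89341 km/s.
Δv₂ = |v_t − v_c| = |0.89341 − 1.5269| = 0.6335 km/s.

Δv₂ = 634 m/s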